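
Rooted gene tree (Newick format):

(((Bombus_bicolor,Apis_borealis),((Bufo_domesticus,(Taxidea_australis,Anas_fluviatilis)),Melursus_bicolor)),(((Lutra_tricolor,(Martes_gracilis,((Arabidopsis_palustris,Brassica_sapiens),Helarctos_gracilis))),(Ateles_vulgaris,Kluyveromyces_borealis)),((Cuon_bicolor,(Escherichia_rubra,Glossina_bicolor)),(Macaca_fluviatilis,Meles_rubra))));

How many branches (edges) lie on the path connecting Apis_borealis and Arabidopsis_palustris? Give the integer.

10

The MRCA of Apis_borealis and Arabidopsis_palustris is the root of the tree.
From Apis_borealis up to that node: 3 branches. From Arabidopsis_palustris up to the same node: 7 branches. Total: 3 + 7 = 10.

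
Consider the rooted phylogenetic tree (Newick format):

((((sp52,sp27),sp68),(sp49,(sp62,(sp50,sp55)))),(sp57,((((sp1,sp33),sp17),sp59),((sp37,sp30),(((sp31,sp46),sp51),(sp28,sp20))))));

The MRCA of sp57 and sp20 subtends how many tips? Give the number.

The MRCA of sp57 and sp20 is the node subtending (sp57,((((sp1,sp33),sp17),sp59),((sp37,sp30),(((sp31,sp46),sp51),(sp28,sp20))))).
That clade contains 12 terminal taxa: sp1, sp17, sp20, sp28, sp30, sp31, sp33, sp37, sp46, sp51, sp57, sp59.

12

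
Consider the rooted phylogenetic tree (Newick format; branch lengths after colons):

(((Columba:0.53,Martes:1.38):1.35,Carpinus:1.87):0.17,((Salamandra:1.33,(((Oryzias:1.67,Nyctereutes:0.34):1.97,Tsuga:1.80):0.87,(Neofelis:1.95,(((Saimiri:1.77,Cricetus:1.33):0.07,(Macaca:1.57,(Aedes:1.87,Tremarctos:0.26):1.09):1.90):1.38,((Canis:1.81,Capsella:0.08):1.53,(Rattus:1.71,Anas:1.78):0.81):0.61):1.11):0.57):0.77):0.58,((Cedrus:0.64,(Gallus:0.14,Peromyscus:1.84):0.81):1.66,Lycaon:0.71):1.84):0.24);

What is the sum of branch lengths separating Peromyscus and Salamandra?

The path runs Peromyscus → … → MRCA → … → Salamandra; the MRCA is the node subtending ((Salamandra,(((Oryzias,Nyctereutes),Tsuga),(Neofelis,(((Saimiri,Cricetus),(Macaca,(Aedes,Tremarctos))),((Canis,Capsella),(Rattus,Anas)))))),((Cedrus,(Gallus,Peromyscus)),Lycaon)).
Branch lengths along that path: 1.84 + 0.81 + 1.66 + 1.84 + 0.58 + 1.33 = 8.06.

8.06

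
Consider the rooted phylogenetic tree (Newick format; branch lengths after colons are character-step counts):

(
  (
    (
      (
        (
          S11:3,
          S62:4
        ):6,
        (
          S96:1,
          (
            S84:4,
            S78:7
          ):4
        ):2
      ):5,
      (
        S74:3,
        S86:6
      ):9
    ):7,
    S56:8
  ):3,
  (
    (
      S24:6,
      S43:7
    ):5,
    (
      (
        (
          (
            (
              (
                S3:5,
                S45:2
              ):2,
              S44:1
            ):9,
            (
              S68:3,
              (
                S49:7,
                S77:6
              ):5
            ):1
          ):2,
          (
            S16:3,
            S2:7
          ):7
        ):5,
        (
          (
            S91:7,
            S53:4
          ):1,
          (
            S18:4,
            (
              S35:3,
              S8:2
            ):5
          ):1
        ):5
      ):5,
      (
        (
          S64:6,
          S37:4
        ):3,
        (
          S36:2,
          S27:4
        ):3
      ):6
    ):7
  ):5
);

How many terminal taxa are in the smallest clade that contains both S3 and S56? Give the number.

27

The MRCA of S3 and S56 is the root, so the clade is the entire tree.
That clade contains 27 terminal taxa: S11, S16, S18, S2, S24, S27, S3, S35, S36, S37, S43, S44, S45, S49, S53, S56, S62, S64, S68, S74, S77, S78, S8, S84, S86, S91, S96.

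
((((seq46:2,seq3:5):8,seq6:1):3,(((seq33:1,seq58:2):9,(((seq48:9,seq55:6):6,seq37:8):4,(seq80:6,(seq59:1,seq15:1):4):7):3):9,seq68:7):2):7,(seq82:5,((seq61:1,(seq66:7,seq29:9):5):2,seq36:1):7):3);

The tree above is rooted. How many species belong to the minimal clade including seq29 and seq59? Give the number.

17

The MRCA of seq29 and seq59 is the root, so the clade is the entire tree.
That clade contains 17 terminal taxa: seq15, seq29, seq3, seq33, seq36, seq37, seq46, seq48, seq55, seq58, seq59, seq6, seq61, seq66, seq68, seq80, seq82.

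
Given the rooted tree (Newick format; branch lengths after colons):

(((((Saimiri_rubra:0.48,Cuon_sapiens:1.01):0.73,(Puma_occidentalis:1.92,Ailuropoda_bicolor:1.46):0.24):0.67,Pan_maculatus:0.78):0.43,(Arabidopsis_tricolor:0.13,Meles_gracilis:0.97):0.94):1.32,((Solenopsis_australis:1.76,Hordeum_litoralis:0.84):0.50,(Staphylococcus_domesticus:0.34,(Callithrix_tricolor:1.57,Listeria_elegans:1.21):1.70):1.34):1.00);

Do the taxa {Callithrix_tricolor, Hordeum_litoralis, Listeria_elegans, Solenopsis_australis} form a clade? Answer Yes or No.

No

The MRCA of the listed taxa subtends ((Solenopsis_australis,Hordeum_litoralis),(Staphylococcus_domesticus,(Callithrix_tricolor,Listeria_elegans))).
That clade also contains Staphylococcus_domesticus, which is not in the proposed group, so the group is not monophyletic.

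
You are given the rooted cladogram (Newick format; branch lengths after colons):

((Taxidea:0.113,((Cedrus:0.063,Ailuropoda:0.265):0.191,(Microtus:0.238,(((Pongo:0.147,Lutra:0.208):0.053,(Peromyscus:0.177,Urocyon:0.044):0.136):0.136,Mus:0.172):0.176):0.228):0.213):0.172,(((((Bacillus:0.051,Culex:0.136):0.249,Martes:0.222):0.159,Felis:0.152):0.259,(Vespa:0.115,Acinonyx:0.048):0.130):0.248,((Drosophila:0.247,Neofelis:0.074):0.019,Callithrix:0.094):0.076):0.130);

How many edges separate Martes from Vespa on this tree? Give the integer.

The MRCA of Martes and Vespa is the node subtending ((((Bacillus,Culex),Martes),Felis),(Vespa,Acinonyx)).
From Martes up to that node: 3 branches. From Vespa up to the same node: 2 branches. Total: 3 + 2 = 5.

5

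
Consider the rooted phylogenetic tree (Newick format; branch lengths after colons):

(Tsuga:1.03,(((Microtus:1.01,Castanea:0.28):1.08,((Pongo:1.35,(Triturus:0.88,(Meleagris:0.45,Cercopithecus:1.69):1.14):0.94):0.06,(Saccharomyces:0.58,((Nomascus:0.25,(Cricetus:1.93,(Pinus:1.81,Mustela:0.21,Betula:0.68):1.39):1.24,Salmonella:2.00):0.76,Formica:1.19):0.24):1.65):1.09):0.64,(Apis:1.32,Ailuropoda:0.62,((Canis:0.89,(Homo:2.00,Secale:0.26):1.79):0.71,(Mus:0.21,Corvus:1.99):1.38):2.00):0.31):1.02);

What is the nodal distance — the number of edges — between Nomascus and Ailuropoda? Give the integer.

The MRCA of Nomascus and Ailuropoda is the node subtending (((Microtus,Castanea),((Pongo,(Triturus,(Meleagris,Cercopithecus))),(Saccharomyces,((Nomascus,(Cricetus,(Pinus,Mustela,Betula)),Salmonella),Formica)))),(Apis,Ailuropoda,((Canis,(Homo,Secale)),(Mus,Corvus)))).
From Nomascus up to that node: 6 branches. From Ailuropoda up to the same node: 2 branches. Total: 6 + 2 = 8.

8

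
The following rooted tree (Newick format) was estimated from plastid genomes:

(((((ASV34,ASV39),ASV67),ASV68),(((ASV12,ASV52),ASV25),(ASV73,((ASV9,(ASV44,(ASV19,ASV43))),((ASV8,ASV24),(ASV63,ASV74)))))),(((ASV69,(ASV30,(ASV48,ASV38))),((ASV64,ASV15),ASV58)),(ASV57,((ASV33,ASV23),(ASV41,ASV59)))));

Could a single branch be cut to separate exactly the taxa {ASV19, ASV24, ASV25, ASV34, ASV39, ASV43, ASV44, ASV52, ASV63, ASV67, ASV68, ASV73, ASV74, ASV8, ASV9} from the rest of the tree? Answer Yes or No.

No

The MRCA of the listed taxa subtends ((((ASV34,ASV39),ASV67),ASV68),(((ASV12,ASV52),ASV25),(ASV73,((ASV9,(ASV44,(ASV19,ASV43))),((ASV8,ASV24),(ASV63,ASV74)))))).
That clade also contains ASV12, which is not in the proposed group, so the group is not monophyletic.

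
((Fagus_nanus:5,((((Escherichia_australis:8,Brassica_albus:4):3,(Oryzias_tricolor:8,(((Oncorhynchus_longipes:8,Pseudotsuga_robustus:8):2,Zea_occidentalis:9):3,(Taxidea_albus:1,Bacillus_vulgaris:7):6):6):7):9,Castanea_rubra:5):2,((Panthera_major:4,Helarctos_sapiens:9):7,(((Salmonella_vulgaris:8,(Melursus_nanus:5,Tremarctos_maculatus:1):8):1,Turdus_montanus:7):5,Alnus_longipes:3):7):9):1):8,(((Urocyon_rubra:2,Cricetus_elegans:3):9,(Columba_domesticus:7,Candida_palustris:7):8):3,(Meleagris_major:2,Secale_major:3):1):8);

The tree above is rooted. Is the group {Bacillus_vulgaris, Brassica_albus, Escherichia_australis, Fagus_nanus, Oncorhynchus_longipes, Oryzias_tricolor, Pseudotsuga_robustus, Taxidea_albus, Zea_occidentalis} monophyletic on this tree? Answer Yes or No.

The MRCA of the listed taxa subtends (Fagus_nanus,((((Escherichia_australis,Brassica_albus),(Oryzias_tricolor,(((Oncorhynchus_longipes,Pseudotsuga_robustus),Zea_occidentalis),(Taxidea_albus,Bacillus_vulgaris)))),Castanea_rubra),((Panthera_major,Helarctos_sapiens),(((Salmonella_vulgaris,(Melursus_nanus,Tremarctos_maculatus)),Turdus_montanus),Alnus_longipes)))).
That clade also contains Alnus_longipes, Castanea_rubra, Helarctos_sapiens, Melursus_nanus, Panthera_major, Salmonella_vulgaris, Tremarctos_maculatus, Turdus_montanus, which are not in the proposed group, so the group is not monophyletic.

No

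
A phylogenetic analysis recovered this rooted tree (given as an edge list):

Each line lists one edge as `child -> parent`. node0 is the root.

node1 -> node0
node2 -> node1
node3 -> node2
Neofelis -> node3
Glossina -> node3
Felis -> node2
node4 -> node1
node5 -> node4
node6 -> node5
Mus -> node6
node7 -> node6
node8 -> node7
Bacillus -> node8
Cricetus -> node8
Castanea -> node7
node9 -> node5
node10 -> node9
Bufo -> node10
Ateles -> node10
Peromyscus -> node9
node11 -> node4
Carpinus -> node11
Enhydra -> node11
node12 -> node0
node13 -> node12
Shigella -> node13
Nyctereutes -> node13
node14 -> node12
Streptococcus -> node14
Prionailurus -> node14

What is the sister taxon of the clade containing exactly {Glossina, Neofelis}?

Felis

The clade containing exactly {Glossina, Neofelis} attaches to the tree at the node subtending ((Neofelis,Glossina),Felis).
The other lineage descending from that same node — the sister group — is the single tip Felis.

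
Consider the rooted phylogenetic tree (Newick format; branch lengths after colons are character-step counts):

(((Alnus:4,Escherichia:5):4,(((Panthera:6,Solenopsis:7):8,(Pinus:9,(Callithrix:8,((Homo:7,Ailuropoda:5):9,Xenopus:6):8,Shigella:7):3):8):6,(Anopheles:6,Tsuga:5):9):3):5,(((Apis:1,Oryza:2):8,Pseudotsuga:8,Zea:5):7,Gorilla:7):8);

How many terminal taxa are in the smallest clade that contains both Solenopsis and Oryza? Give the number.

17

The MRCA of Solenopsis and Oryza is the root, so the clade is the entire tree.
That clade contains 17 terminal taxa: Ailuropoda, Alnus, Anopheles, Apis, Callithrix, Escherichia, Gorilla, Homo, Oryza, Panthera, Pinus, Pseudotsuga, Shigella, Solenopsis, Tsuga, Xenopus, Zea.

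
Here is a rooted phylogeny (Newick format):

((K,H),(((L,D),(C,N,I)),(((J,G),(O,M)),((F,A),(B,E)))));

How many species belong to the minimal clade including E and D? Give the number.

The MRCA of E and D is the node subtending (((L,D),(C,N,I)),(((J,G),(O,M)),((F,A),(B,E)))).
That clade contains 13 terminal taxa: A, B, C, D, E, F, G, I, J, L, M, N, O.

13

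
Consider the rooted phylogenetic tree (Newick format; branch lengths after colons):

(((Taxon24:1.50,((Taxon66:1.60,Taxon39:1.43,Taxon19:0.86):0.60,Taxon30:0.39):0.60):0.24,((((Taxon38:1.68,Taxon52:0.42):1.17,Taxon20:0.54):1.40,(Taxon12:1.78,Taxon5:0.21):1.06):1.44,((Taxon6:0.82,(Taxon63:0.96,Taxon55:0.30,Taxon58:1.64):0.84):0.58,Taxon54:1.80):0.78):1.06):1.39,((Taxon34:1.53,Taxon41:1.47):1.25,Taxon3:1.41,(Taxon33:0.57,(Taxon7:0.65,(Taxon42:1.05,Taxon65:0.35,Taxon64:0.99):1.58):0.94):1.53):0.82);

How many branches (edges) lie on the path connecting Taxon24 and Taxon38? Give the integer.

The MRCA of Taxon24 and Taxon38 is the node subtending ((Taxon24,((Taxon66,Taxon39,Taxon19),Taxon30)),((((Taxon38,Taxon52),Taxon20),(Taxon12,Taxon5)),((Taxon6,(Taxon63,Taxon55,Taxon58)),Taxon54))).
From Taxon24 up to that node: 2 branches. From Taxon38 up to the same node: 5 branches. Total: 2 + 5 = 7.

7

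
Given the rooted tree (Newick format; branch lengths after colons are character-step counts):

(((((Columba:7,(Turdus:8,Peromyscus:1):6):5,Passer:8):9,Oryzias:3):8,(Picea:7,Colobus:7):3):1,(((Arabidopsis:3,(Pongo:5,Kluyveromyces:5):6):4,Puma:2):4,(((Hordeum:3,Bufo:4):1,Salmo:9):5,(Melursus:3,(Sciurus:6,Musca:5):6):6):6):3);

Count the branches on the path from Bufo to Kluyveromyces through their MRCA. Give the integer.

8

The MRCA of Bufo and Kluyveromyces is the node subtending (((Arabidopsis,(Pongo,Kluyveromyces)),Puma),(((Hordeum,Bufo),Salmo),(Melursus,(Sciurus,Musca)))).
From Bufo up to that node: 4 branches. From Kluyveromyces up to the same node: 4 branches. Total: 4 + 4 = 8.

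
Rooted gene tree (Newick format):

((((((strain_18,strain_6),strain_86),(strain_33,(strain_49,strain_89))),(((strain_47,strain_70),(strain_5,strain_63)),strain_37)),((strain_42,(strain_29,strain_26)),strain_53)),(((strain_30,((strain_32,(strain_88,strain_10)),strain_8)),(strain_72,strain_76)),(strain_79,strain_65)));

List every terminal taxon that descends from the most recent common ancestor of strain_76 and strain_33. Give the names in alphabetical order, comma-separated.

Tracing strain_76: it sits inside (strain_72,strain_76).
Tracing strain_33: it sits inside (strain_33,(strain_49,strain_89)).
The smallest clade enclosing both is the whole tree (their MRCA is the root), so the answer is all 24 tips in alphabetical order.

strain_10, strain_18, strain_26, strain_29, strain_30, strain_32, strain_33, strain_37, strain_42, strain_47, strain_49, strain_5, strain_53, strain_6, strain_63, strain_65, strain_70, strain_72, strain_76, strain_79, strain_8, strain_86, strain_88, strain_89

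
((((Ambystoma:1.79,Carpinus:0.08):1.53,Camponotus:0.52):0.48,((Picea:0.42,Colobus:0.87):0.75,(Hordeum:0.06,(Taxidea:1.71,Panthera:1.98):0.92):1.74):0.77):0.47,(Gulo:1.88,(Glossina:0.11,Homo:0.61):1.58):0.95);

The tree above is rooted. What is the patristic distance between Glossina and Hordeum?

5.68

The path runs Glossina → … → MRCA → … → Hordeum; the MRCA is the root of the tree.
Branch lengths along that path: 0.11 + 1.58 + 0.95 + 0.47 + 0.77 + 1.74 + 0.06 = 5.68.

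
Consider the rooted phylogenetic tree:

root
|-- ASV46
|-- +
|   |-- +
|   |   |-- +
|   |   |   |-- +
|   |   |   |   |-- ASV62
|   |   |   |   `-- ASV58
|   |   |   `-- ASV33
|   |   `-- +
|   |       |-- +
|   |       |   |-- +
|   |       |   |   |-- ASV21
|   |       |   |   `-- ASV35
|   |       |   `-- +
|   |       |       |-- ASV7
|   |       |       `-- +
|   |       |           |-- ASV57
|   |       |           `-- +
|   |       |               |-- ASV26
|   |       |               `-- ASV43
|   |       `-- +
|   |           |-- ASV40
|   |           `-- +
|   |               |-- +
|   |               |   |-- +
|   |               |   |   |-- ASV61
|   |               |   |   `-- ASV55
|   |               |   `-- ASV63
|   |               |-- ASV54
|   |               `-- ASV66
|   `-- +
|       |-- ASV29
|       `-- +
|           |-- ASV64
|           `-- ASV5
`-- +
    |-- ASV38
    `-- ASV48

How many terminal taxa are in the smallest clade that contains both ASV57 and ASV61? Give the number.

12

The MRCA of ASV57 and ASV61 is the node subtending (((ASV21,ASV35),(ASV7,(ASV57,(ASV26,ASV43)))),(ASV40,(((ASV61,ASV55),ASV63),ASV54,ASV66))).
That clade contains 12 terminal taxa: ASV21, ASV26, ASV35, ASV40, ASV43, ASV54, ASV55, ASV57, ASV61, ASV63, ASV66, ASV7.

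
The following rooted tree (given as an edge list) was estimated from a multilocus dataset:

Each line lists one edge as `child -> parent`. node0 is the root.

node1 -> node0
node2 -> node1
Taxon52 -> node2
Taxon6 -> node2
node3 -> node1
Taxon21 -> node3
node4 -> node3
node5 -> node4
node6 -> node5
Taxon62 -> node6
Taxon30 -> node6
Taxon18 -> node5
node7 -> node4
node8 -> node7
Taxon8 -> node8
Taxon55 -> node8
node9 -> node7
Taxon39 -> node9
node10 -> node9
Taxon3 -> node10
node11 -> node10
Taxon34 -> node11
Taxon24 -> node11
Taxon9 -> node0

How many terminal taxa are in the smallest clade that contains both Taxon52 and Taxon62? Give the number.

12

The MRCA of Taxon52 and Taxon62 is the node subtending ((Taxon52,Taxon6),(Taxon21,(((Taxon62,Taxon30),Taxon18),((Taxon8,Taxon55),(Taxon39,(Taxon3,(Taxon34,Taxon24))))))).
That clade contains 12 terminal taxa: Taxon18, Taxon21, Taxon24, Taxon3, Taxon30, Taxon34, Taxon39, Taxon52, Taxon55, Taxon6, Taxon62, Taxon8.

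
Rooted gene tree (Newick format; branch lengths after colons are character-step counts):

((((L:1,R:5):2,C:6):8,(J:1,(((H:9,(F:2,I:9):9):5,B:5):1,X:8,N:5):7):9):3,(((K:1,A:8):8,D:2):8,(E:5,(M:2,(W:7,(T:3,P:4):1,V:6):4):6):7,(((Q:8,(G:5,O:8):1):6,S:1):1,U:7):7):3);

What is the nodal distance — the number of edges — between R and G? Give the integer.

10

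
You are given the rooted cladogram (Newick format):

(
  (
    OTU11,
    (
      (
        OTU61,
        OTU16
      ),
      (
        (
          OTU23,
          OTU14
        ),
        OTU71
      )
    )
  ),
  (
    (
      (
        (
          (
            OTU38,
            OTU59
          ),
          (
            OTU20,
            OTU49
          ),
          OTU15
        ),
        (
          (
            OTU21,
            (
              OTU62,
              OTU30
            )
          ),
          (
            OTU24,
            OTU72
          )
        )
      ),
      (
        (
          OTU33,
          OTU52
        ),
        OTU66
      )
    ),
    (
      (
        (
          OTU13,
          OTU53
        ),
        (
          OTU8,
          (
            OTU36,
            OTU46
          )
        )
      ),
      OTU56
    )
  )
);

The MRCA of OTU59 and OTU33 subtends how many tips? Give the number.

The MRCA of OTU59 and OTU33 is the node subtending ((((OTU38,OTU59),(OTU20,OTU49),OTU15),((OTU21,(OTU62,OTU30)),(OTU24,OTU72))),((OTU33,OTU52),OTU66)).
That clade contains 13 terminal taxa: OTU15, OTU20, OTU21, OTU24, OTU30, OTU33, OTU38, OTU49, OTU52, OTU59, OTU62, OTU66, OTU72.

13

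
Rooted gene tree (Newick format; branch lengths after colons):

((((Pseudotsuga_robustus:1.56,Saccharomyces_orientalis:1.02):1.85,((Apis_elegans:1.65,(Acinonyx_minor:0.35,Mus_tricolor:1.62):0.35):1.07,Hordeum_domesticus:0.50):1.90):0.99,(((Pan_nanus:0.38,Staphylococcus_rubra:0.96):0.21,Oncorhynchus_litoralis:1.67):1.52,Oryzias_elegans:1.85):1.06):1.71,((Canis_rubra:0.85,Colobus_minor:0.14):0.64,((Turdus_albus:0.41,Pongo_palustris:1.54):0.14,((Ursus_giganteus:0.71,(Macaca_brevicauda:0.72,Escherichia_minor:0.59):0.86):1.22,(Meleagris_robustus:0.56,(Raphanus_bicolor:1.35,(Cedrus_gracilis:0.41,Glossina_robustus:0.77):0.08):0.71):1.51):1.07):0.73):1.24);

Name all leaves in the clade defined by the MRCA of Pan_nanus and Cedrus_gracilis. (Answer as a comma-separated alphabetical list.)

Acinonyx_minor, Apis_elegans, Canis_rubra, Cedrus_gracilis, Colobus_minor, Escherichia_minor, Glossina_robustus, Hordeum_domesticus, Macaca_brevicauda, Meleagris_robustus, Mus_tricolor, Oncorhynchus_litoralis, Oryzias_elegans, Pan_nanus, Pongo_palustris, Pseudotsuga_robustus, Raphanus_bicolor, Saccharomyces_orientalis, Staphylococcus_rubra, Turdus_albus, Ursus_giganteus

Tracing Pan_nanus: it sits inside (Pan_nanus,Staphylococcus_rubra).
Tracing Cedrus_gracilis: it sits inside (Cedrus_gracilis,Glossina_robustus).
The smallest clade enclosing both is the whole tree (their MRCA is the root), so the answer is all 21 tips in alphabetical order.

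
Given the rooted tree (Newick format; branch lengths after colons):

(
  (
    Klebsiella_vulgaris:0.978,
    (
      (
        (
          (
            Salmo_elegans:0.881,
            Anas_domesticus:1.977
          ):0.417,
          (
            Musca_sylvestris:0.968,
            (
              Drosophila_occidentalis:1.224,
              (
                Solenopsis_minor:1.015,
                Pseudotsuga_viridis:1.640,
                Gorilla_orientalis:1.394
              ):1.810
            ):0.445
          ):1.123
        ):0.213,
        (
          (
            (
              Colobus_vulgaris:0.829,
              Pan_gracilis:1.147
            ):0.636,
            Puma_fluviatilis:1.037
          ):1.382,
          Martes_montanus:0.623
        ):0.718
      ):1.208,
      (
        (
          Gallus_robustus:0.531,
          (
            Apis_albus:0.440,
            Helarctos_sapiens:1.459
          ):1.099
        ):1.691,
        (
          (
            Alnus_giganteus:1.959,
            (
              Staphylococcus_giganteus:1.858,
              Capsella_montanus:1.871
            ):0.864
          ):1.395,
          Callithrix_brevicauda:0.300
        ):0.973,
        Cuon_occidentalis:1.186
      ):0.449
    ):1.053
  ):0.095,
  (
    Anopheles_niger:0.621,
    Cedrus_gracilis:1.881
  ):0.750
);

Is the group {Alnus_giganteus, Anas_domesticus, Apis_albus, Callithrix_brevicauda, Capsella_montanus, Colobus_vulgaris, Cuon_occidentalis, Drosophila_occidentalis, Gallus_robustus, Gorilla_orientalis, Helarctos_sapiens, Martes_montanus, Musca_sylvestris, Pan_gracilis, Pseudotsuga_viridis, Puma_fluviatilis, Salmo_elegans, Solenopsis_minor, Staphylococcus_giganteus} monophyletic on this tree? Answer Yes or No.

Yes

The most recent common ancestor of these taxa subtends ((((Salmo_elegans,Anas_domesticus),(Musca_sylvestris,(Drosophila_occidentalis,(Solenopsis_minor,Pseudotsuga_viridis,Gorilla_orientalis)))),(((Colobus_vulgaris,Pan_gracilis),Puma_fluviatilis),Martes_montanus)),((Gallus_robustus,(Apis_albus,Helarctos_sapiens)),((Alnus_giganteus,(Staphylococcus_giganteus,Capsella_montanus)),Callithrix_brevicauda),Cuon_occidentalis)).
That clade has exactly 19 tips — every listed taxon and nothing else — so the group is monophyletic.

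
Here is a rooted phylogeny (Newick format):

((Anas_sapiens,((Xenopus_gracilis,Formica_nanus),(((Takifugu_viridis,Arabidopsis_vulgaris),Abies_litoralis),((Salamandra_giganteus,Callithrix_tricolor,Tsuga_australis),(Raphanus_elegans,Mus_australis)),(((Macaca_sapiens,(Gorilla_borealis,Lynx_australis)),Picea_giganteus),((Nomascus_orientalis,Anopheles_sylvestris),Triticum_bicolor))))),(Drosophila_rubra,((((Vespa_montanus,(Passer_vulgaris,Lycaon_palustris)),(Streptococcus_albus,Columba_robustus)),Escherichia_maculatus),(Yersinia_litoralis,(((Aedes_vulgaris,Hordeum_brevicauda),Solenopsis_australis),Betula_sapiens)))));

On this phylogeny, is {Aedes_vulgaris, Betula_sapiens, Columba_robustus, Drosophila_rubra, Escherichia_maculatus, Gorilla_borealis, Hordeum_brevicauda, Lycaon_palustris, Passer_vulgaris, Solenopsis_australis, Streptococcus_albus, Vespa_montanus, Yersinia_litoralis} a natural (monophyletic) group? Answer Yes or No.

No

The MRCA of the listed taxa is the root, so the smallest clade containing them is the whole tree.
That clade also contains Abies_litoralis, Anas_sapiens, Anopheles_sylvestris, Arabidopsis_vulgaris, Callithrix_tricolor, Formica_nanus, Lynx_australis, Macaca_sapiens, Mus_australis, Nomascus_orientalis, Picea_giganteus, Raphanus_elegans, Salamandra_giganteus, Takifugu_viridis, Triticum_bicolor, Tsuga_australis, Xenopus_gracilis, which are not in the proposed group, so the group is not monophyletic.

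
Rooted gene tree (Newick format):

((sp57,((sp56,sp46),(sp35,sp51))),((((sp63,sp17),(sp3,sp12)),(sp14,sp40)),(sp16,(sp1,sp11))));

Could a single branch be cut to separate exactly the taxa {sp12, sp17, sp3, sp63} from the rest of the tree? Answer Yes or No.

The most recent common ancestor of these taxa subtends ((sp63,sp17),(sp3,sp12)).
That clade has exactly 4 tips — every listed taxon and nothing else — so the group is monophyletic.

Yes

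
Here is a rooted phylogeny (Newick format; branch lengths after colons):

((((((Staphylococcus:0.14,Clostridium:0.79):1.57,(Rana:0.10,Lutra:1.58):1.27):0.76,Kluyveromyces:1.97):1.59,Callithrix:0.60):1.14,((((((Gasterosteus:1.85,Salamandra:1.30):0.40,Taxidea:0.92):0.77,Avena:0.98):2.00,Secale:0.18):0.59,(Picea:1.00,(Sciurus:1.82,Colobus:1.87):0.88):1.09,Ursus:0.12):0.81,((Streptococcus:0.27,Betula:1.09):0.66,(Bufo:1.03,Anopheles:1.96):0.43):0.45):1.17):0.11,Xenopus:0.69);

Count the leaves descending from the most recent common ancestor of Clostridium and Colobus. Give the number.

The MRCA of Clostridium and Colobus is the node subtending (((((Staphylococcus,Clostridium),(Rana,Lutra)),Kluyveromyces),Callithrix),((((((Gasterosteus,Salamandra),Taxidea),Avena),Secale),(Picea,(Sciurus,Colobus)),Ursus),((Streptococcus,Betula),(Bufo,Anopheles)))).
That clade contains 19 terminal taxa: Anopheles, Avena, Betula, Bufo, Callithrix, Clostridium, Colobus, Gasterosteus, Kluyveromyces, Lutra, Picea, Rana, Salamandra, Sciurus, Secale, Staphylococcus, Streptococcus, Taxidea, Ursus.

19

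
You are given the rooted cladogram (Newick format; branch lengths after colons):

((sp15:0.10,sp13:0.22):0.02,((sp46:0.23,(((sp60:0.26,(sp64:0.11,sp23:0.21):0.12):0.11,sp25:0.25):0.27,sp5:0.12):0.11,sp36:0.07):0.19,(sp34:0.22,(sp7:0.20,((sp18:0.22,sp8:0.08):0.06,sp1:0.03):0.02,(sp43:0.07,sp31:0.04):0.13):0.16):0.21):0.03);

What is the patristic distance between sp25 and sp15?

The path runs sp25 → … → MRCA → … → sp15; the MRCA is the root of the tree.
Branch lengths along that path: 0.25 + 0.27 + 0.11 + 0.19 + 0.03 + 0.02 + 0.10 = 0.97.

0.97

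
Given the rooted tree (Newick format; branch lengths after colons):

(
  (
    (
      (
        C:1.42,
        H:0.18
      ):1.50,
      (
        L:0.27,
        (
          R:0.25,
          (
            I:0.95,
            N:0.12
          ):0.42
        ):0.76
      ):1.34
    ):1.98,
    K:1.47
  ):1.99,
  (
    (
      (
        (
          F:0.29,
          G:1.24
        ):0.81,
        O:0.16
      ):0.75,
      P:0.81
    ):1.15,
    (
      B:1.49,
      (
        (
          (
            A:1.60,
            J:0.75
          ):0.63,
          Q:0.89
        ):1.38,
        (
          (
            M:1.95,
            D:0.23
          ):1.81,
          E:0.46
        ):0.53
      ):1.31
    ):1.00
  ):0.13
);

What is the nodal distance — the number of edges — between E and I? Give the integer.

The MRCA of E and I is the root of the tree.
From E up to that node: 5 branches. From I up to the same node: 6 branches. Total: 5 + 6 = 11.

11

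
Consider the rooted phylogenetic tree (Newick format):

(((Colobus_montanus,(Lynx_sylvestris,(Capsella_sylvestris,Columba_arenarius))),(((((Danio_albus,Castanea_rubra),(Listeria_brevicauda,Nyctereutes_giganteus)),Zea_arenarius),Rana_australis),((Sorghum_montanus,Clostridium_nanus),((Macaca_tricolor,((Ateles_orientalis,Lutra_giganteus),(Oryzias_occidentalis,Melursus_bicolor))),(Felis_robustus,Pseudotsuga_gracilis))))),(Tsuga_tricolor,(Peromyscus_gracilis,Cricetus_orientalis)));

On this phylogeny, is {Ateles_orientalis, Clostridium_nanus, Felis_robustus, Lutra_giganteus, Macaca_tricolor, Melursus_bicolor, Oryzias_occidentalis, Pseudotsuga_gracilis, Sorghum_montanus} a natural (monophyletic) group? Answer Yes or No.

The most recent common ancestor of these taxa subtends ((Sorghum_montanus,Clostridium_nanus),((Macaca_tricolor,((Ateles_orientalis,Lutra_giganteus),(Oryzias_occidentalis,Melursus_bicolor))),(Felis_robustus,Pseudotsuga_gracilis))).
That clade has exactly 9 tips — every listed taxon and nothing else — so the group is monophyletic.

Yes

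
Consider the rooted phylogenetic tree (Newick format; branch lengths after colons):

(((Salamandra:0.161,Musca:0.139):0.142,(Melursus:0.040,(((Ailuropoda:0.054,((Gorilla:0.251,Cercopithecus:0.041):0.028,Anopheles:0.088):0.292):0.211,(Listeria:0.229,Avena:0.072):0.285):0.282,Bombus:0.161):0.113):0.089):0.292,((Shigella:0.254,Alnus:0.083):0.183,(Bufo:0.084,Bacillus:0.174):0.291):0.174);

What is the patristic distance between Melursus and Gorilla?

1.217

The path runs Melursus → … → MRCA → … → Gorilla; the MRCA is the node subtending (Melursus,(((Ailuropoda,((Gorilla,Cercopithecus),Anopheles)),(Listeria,Avena)),Bombus)).
Branch lengths along that path: 0.040 + 0.113 + 0.282 + 0.211 + 0.292 + 0.028 + 0.251 = 1.217.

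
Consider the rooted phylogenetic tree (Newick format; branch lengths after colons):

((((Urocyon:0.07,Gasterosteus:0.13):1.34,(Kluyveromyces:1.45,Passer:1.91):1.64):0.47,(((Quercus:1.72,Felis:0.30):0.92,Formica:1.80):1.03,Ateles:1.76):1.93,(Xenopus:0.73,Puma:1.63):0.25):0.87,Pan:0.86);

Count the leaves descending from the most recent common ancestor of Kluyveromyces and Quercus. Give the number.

10

The MRCA of Kluyveromyces and Quercus is the node subtending (((Urocyon,Gasterosteus),(Kluyveromyces,Passer)),(((Quercus,Felis),Formica),Ateles),(Xenopus,Puma)).
That clade contains 10 terminal taxa: Ateles, Felis, Formica, Gasterosteus, Kluyveromyces, Passer, Puma, Quercus, Urocyon, Xenopus.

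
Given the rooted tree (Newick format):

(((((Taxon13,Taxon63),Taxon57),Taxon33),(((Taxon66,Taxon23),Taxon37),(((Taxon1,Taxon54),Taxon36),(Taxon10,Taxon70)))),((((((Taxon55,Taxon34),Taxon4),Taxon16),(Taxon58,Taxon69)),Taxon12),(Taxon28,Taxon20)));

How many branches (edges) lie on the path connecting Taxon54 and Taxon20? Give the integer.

The MRCA of Taxon54 and Taxon20 is the root of the tree.
From Taxon54 up to that node: 6 branches. From Taxon20 up to the same node: 3 branches. Total: 6 + 3 = 9.

9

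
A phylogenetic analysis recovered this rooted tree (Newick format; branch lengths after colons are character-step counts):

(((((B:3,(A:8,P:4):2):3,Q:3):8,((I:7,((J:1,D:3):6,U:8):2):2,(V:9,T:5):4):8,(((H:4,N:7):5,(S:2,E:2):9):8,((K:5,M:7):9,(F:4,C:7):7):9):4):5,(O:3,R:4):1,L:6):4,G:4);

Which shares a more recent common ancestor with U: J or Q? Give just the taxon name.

J

The MRCA of U and J subtends ((J,D),U) (3 taxa).
The MRCA of U and Q subtends (((B,(A,P)),Q),((I,((J,D),U)),(V,T)),(((H,N),(S,E)),((K,M),(F,C)))) (18 taxa).
The first is nested inside the second, so U shares a more recent common ancestor with J.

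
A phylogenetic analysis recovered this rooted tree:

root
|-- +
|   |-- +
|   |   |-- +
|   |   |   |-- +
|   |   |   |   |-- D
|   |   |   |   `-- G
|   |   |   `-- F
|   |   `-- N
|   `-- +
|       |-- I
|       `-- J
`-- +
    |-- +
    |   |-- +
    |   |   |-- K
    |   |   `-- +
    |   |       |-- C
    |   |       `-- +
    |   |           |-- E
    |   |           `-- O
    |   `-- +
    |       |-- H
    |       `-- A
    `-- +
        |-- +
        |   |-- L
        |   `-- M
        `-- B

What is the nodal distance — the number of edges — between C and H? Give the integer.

The MRCA of C and H is the node subtending ((K,(C,(E,O))),(H,A)).
From C up to that node: 3 branches. From H up to the same node: 2 branches. Total: 3 + 2 = 5.

5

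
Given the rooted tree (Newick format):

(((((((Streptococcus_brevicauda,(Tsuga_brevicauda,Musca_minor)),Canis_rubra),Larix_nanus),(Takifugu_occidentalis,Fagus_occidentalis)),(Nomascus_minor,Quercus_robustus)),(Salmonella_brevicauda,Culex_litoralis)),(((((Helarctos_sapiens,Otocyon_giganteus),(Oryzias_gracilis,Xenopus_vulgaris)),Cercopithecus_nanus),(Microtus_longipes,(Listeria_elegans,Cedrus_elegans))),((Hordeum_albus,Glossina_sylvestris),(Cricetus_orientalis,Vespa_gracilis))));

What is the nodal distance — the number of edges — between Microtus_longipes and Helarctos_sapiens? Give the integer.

The MRCA of Microtus_longipes and Helarctos_sapiens is the node subtending ((((Helarctos_sapiens,Otocyon_giganteus),(Oryzias_gracilis,Xenopus_vulgaris)),Cercopithecus_nanus),(Microtus_longipes,(Listeria_elegans,Cedrus_elegans))).
From Microtus_longipes up to that node: 2 branches. From Helarctos_sapiens up to the same node: 4 branches. Total: 2 + 4 = 6.

6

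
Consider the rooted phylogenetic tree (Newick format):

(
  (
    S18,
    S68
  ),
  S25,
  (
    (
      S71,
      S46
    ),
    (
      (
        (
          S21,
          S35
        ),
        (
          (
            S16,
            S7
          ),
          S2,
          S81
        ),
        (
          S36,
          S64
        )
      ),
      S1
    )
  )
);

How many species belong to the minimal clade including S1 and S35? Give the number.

9

The MRCA of S1 and S35 is the node subtending (((S21,S35),((S16,S7),S2,S81),(S36,S64)),S1).
That clade contains 9 terminal taxa: S1, S16, S2, S21, S35, S36, S64, S7, S81.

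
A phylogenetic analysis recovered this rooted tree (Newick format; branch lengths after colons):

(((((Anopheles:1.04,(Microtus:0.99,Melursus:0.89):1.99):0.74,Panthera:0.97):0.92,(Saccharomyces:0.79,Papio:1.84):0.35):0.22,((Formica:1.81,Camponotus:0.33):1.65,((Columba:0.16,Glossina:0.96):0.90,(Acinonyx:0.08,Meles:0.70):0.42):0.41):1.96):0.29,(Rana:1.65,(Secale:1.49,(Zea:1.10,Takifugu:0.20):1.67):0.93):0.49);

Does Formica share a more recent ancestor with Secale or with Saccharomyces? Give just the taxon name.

The MRCA of Formica and Saccharomyces subtends ((((Anopheles,(Microtus,Melursus)),Panthera),(Saccharomyces,Papio)),((Formica,Camponotus),((Columba,Glossina),(Acinonyx,Meles)))) (12 taxa).
The MRCA of Formica and Secale is the root, subtending the entire tree (16 taxa).
The first is nested inside the second, so Formica shares a more recent common ancestor with Saccharomyces.

Saccharomyces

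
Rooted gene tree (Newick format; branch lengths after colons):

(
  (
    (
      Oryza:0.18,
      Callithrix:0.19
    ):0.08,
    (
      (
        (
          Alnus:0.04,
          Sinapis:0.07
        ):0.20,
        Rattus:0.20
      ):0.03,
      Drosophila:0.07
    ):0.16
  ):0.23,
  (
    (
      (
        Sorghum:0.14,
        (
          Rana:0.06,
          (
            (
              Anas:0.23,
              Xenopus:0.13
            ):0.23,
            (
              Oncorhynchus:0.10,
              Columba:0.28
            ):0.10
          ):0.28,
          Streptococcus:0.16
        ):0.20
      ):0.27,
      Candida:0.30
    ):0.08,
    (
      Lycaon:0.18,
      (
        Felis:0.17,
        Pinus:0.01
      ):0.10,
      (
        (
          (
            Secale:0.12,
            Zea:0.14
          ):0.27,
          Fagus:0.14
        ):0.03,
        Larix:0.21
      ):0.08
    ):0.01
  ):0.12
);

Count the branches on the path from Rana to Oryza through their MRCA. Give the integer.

8

The MRCA of Rana and Oryza is the root of the tree.
From Rana up to that node: 5 branches. From Oryza up to the same node: 3 branches. Total: 5 + 3 = 8.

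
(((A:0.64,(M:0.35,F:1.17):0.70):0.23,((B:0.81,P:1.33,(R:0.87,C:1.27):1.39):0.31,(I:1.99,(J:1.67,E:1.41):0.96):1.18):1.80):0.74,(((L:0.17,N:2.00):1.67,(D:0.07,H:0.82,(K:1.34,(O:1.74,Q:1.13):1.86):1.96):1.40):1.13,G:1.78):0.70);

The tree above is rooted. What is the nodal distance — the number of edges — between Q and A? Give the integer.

The MRCA of Q and A is the root of the tree.
From Q up to that node: 6 branches. From A up to the same node: 3 branches. Total: 6 + 3 = 9.

9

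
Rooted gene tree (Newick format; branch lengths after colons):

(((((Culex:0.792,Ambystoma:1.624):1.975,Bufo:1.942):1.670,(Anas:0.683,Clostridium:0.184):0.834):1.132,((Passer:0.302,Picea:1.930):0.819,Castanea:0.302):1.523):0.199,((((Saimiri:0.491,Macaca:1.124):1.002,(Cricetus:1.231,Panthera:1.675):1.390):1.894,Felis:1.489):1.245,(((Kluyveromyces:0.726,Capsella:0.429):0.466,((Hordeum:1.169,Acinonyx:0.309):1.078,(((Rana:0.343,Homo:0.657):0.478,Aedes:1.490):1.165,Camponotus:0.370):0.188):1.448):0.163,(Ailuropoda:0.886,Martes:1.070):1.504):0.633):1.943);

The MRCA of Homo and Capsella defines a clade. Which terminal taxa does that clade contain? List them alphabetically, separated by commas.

Acinonyx, Aedes, Camponotus, Capsella, Homo, Hordeum, Kluyveromyces, Rana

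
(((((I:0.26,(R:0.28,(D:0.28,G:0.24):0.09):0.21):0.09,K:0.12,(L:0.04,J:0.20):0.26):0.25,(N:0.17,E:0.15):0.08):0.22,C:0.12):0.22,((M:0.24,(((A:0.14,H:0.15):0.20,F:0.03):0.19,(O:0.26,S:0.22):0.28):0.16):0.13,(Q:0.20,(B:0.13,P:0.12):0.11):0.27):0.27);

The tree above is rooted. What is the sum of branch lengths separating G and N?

The path runs G → … → MRCA → … → N; the MRCA is the node subtending (((I,(R,(D,G))),K,(L,J)),(N,E)).
Branch lengths along that path: 0.24 + 0.09 + 0.21 + 0.09 + 0.25 + 0.08 + 0.17 = 1.13.

1.13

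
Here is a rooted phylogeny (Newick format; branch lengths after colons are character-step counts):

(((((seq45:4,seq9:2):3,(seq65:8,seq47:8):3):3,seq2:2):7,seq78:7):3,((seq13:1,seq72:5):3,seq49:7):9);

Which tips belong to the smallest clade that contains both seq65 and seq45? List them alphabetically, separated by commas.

Tracing seq65: it sits inside (seq65,seq47).
Tracing seq45: it sits inside (seq45,seq9).
The smallest clade enclosing both is ((seq45,seq9),(seq65,seq47)); the answer is its 4 terminal taxa in alphabetical order.

seq45, seq47, seq65, seq9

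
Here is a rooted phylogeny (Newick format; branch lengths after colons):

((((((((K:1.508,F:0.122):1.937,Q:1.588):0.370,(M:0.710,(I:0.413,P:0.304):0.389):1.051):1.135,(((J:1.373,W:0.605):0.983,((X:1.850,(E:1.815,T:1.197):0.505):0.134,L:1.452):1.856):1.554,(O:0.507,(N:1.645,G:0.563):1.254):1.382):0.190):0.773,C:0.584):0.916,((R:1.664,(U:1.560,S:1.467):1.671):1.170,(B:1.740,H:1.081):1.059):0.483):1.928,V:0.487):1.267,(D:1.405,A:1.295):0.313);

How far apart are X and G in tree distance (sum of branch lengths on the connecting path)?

The path runs X → … → MRCA → … → G; the MRCA is the node subtending (((J,W),((X,(E,T)),L)),(O,(N,G))).
Branch lengths along that path: 1.850 + 0.134 + 1.856 + 1.554 + 1.382 + 1.254 + 0.563 = 8.593.

8.593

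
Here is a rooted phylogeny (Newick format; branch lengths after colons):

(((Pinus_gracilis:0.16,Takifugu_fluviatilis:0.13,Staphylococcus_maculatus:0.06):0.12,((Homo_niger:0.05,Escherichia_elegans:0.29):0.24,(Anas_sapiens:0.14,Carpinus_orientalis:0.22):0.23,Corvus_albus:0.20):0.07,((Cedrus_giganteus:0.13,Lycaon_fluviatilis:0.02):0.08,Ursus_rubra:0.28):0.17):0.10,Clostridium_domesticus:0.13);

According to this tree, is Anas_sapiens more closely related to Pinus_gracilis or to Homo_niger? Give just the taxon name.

Homo_niger

The MRCA of Anas_sapiens and Homo_niger subtends ((Homo_niger,Escherichia_elegans),(Anas_sapiens,Carpinus_orientalis),Corvus_albus) (5 taxa).
The MRCA of Anas_sapiens and Pinus_gracilis subtends ((Pinus_gracilis,Takifugu_fluviatilis,Staphylococcus_maculatus),((Homo_niger,Escherichia_elegans),(Anas_sapiens,Carpinus_orientalis),Corvus_albus),((Cedrus_giganteus,Lycaon_fluviatilis),Ursus_rubra)) (11 taxa).
The first is nested inside the second, so Anas_sapiens shares a more recent common ancestor with Homo_niger.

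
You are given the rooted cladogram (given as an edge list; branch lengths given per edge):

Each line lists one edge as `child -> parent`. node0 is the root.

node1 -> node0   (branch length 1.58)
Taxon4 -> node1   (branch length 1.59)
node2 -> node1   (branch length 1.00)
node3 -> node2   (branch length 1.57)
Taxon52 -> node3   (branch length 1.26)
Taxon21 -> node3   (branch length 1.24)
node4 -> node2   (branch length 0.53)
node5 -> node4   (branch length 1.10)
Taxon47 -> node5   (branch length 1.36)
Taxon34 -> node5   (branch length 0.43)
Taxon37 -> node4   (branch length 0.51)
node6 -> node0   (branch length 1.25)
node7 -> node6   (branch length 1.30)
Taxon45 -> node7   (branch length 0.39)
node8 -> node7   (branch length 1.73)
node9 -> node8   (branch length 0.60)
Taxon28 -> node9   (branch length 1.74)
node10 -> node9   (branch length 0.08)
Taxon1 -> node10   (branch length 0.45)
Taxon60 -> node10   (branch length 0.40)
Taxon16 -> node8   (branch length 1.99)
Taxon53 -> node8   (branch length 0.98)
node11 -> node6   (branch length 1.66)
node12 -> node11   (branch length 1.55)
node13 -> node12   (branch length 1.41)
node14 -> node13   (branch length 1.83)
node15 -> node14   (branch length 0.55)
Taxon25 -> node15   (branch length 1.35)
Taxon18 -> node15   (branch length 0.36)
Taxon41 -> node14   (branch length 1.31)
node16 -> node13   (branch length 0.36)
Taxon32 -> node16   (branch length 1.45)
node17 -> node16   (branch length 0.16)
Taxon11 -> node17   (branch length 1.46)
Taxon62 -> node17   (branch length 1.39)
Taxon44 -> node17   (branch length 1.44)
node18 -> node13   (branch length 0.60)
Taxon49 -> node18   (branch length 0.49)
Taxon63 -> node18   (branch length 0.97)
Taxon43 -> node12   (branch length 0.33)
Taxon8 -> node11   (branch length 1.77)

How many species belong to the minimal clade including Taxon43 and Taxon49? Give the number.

The MRCA of Taxon43 and Taxon49 is the node subtending ((((Taxon25,Taxon18),Taxon41),(Taxon32,(Taxon11,Taxon62,Taxon44)),(Taxon49,Taxon63)),Taxon43).
That clade contains 10 terminal taxa: Taxon11, Taxon18, Taxon25, Taxon32, Taxon41, Taxon43, Taxon44, Taxon49, Taxon62, Taxon63.

10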